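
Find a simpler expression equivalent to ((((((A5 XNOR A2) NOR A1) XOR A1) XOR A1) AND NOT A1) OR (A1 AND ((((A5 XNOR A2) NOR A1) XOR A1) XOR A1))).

By distribution ((E AND v) OR (E AND NOT v) = E) then XOR self-cancellation ((E XOR v) XOR v = E):
= ((A5 XNOR A2) NOR A1)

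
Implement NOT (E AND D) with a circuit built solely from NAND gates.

(((E NAND D) NAND (E NAND D)) NAND ((E NAND D) NAND (E NAND D)))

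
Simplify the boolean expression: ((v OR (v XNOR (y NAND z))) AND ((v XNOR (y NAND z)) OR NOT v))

By distribution ((E OR v) AND (E OR NOT v) = E):
= (v XNOR (y NAND z))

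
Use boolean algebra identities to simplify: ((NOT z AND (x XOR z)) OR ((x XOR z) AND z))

By distribution ((E AND v) OR (E AND NOT v) = E):
= (x XOR z)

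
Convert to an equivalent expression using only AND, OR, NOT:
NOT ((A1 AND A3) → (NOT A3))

(A1 AND A3) AND A3
(Negated implication: NOT(A → B) = A AND NOT B)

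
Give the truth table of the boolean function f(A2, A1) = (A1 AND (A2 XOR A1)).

A2 | A1 | Output
----------------
0 | 0 | 0
0 | 1 | 1
1 | 0 | 0
1 | 1 | 0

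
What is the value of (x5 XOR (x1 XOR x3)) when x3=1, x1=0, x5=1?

Substituting: (1 XOR (0 XOR 1))
= 0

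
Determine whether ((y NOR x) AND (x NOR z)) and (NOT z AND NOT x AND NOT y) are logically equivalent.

Yes, they are equivalent — the two output columns agree on all 8 assignments:
z | x | y | Expression 1 | Expression 2
---------------------------------------
0 | 0 | 0 | 1 | 1
0 | 0 | 1 | 0 | 0
0 | 1 | 0 | 0 | 0
0 | 1 | 1 | 0 | 0
1 | 0 | 0 | 0 | 0
1 | 0 | 1 | 0 | 0
1 | 1 | 0 | 0 | 0
1 | 1 | 1 | 0 | 0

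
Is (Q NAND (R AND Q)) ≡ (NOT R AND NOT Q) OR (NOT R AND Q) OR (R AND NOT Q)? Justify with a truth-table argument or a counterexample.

Yes, they are equivalent — the two output columns agree on all 4 assignments:
R | Q | Expression 1 | Expression 2
-----------------------------------
0 | 0 | 1 | 1
0 | 1 | 1 | 1
1 | 0 | 1 | 1
1 | 1 | 0 | 0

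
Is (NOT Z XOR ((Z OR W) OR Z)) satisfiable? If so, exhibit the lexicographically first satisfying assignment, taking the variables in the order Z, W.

Z=0, W=0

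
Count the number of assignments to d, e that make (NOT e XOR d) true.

Satisfying assignments: (0,0), (1,1)
Count: 2 out of 4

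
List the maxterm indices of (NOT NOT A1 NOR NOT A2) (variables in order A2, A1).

ΠM(0, 1, 3) = (A2 OR A1) AND (A2 OR NOT A1) AND (NOT A2 OR NOT A1)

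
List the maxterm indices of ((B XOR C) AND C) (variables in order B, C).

ΠM(0, 2, 3) = (B OR C) AND (NOT B OR C) AND (NOT B OR NOT C)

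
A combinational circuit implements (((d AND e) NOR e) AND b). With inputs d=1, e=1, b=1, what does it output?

Substituting: (((1 AND 1) NOR 1) AND 1)
= 0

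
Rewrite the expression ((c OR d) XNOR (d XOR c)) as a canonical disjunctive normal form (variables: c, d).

(NOT c AND NOT d) OR (NOT c AND d) OR (c AND NOT d)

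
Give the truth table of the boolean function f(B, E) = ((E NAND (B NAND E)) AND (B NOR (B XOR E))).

B | E | Output
--------------
0 | 0 | 1
0 | 1 | 0
1 | 0 | 0
1 | 1 | 0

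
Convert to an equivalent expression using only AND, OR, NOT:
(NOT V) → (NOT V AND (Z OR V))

V OR (NOT V AND (Z OR V))
(Implication elimination: A → B = NOT A OR B)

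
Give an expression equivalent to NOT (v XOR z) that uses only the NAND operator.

(((v NAND (v NAND z)) NAND (z NAND (v NAND z))) NAND ((v NAND (v NAND z)) NAND (z NAND (v NAND z))))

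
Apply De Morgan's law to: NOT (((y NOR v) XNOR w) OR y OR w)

NOT ((y NOR v) XNOR w) AND NOT y AND NOT w
De Morgan's: NOT(OR of terms) = AND of negations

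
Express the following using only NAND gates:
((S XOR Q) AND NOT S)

((((S NAND (S NAND Q)) NAND (Q NAND (S NAND Q))) NAND (S NAND S)) NAND (((S NAND (S NAND Q)) NAND (Q NAND (S NAND Q))) NAND (S NAND S)))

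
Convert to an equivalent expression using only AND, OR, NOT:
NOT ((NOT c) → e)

(NOT c) AND NOT e
(Negated implication: NOT(A → B) = A AND NOT B)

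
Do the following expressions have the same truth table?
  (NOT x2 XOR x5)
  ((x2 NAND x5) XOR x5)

No. Counterexample: with x5=0, x2=1, Expression 1 = 0 but Expression 2 = 1.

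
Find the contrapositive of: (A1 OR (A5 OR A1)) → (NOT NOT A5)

Contrapositive: NOT A5 → NOT (A1 OR (A5 OR A1))
Note: A statement and its contrapositive are logically equivalent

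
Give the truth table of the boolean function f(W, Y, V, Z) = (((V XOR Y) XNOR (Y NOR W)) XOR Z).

W | Y | V | Z | Output
----------------------
0 | 0 | 0 | 0 | 0
0 | 0 | 0 | 1 | 1
0 | 0 | 1 | 0 | 1
0 | 0 | 1 | 1 | 0
0 | 1 | 0 | 0 | 0
0 | 1 | 0 | 1 | 1
0 | 1 | 1 | 0 | 1
0 | 1 | 1 | 1 | 0
1 | 0 | 0 | 0 | 1
1 | 0 | 0 | 1 | 0
1 | 0 | 1 | 0 | 0
1 | 0 | 1 | 1 | 1
1 | 1 | 0 | 0 | 0
1 | 1 | 0 | 1 | 1
1 | 1 | 1 | 0 | 1
1 | 1 | 1 | 1 | 0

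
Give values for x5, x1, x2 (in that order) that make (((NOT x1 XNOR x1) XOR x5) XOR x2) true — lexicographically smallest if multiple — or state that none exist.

x5=0, x1=0, x2=1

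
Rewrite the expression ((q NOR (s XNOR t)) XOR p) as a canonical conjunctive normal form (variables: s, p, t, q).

(s OR p OR t OR q) AND (s OR p OR t OR NOT q) AND (s OR p OR NOT t OR NOT q) AND (s OR NOT p OR NOT t OR q) AND (NOT s OR p OR t OR NOT q) AND (NOT s OR p OR NOT t OR q) AND (NOT s OR p OR NOT t OR NOT q) AND (NOT s OR NOT p OR t OR q)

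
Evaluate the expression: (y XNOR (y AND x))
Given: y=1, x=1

Substituting: (1 XNOR (1 AND 1))
= 1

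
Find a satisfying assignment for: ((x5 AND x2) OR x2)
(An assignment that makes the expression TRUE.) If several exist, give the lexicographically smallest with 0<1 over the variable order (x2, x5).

x2=1, x5=0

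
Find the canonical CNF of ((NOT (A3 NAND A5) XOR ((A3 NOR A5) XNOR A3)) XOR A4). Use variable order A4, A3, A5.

(A4 OR A3 OR A5) AND (A4 OR NOT A3 OR A5) AND (NOT A4 OR A3 OR NOT A5) AND (NOT A4 OR NOT A3 OR NOT A5)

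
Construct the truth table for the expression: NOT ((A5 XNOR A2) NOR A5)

A5 | A2 | Output
----------------
0 | 0 | 1
0 | 1 | 0
1 | 0 | 1
1 | 1 | 1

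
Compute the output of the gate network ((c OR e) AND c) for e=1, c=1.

Substituting: ((1 OR 1) AND 1)
= 1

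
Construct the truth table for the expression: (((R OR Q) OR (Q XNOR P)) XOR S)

Q | R | S | P | Output
----------------------
0 | 0 | 0 | 0 | 1
0 | 0 | 0 | 1 | 0
0 | 0 | 1 | 0 | 0
0 | 0 | 1 | 1 | 1
0 | 1 | 0 | 0 | 1
0 | 1 | 0 | 1 | 1
0 | 1 | 1 | 0 | 0
0 | 1 | 1 | 1 | 0
1 | 0 | 0 | 0 | 1
1 | 0 | 0 | 1 | 1
1 | 0 | 1 | 0 | 0
1 | 0 | 1 | 1 | 0
1 | 1 | 0 | 0 | 1
1 | 1 | 0 | 1 | 1
1 | 1 | 1 | 0 | 0
1 | 1 | 1 | 1 | 0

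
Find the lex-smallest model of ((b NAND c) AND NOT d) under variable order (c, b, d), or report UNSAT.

c=0, b=0, d=0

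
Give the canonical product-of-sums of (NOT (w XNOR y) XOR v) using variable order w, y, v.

ΠM(0, 3, 5, 6) = (w OR y OR v) AND (w OR NOT y OR NOT v) AND (NOT w OR y OR NOT v) AND (NOT w OR NOT y OR v)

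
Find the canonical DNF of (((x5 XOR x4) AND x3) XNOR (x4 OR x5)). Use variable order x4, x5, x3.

(NOT x4 AND NOT x5 AND NOT x3) OR (NOT x4 AND NOT x5 AND x3) OR (NOT x4 AND x5 AND x3) OR (x4 AND NOT x5 AND x3)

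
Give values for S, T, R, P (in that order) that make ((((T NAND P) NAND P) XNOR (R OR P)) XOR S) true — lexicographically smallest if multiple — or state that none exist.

S=0, T=0, R=1, P=0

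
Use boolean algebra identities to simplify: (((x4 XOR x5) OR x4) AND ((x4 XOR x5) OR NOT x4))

By distribution ((E OR v) AND (E OR NOT v) = E):
= (x4 XOR x5)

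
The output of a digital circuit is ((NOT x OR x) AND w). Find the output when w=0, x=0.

Substituting: ((NOT 0 OR 0) AND 0)
= 0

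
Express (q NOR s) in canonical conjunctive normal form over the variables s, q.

(s OR NOT q) AND (NOT s OR q) AND (NOT s OR NOT q)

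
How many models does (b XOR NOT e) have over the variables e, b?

Satisfying assignments: (0,0), (1,1)
Count: 2 out of 4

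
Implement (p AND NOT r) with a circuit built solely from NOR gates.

((p NOR p) NOR ((r NOR r) NOR (r NOR r)))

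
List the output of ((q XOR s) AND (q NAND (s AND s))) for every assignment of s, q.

s | q | Output
--------------
0 | 0 | 0
0 | 1 | 1
1 | 0 | 1
1 | 1 | 0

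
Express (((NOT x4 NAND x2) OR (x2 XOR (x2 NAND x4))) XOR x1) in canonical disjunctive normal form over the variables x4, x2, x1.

(NOT x4 AND NOT x2 AND NOT x1) OR (NOT x4 AND x2 AND x1) OR (x4 AND NOT x2 AND NOT x1) OR (x4 AND x2 AND NOT x1)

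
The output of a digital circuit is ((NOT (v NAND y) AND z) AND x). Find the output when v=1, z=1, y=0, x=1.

Substituting: ((NOT (1 NAND 0) AND 1) AND 1)
= 0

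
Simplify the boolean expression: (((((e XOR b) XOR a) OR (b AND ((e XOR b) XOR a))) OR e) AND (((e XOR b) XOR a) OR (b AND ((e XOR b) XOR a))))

By absorption (E AND (E OR v) = E) then absorption (E OR (E AND v) = E):
= ((e XOR b) XOR a)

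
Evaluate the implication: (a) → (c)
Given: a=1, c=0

Antecedent (a) = 1; consequent (c) = 0.
1 → 0 = 0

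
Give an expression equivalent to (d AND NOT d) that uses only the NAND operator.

((d NAND (d NAND d)) NAND (d NAND (d NAND d)))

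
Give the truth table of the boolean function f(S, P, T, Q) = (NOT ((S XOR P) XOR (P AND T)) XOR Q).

S | P | T | Q | Output
----------------------
0 | 0 | 0 | 0 | 1
0 | 0 | 0 | 1 | 0
0 | 0 | 1 | 0 | 1
0 | 0 | 1 | 1 | 0
0 | 1 | 0 | 0 | 0
0 | 1 | 0 | 1 | 1
0 | 1 | 1 | 0 | 1
0 | 1 | 1 | 1 | 0
1 | 0 | 0 | 0 | 0
1 | 0 | 0 | 1 | 1
1 | 0 | 1 | 0 | 0
1 | 0 | 1 | 1 | 1
1 | 1 | 0 | 0 | 1
1 | 1 | 0 | 1 | 0
1 | 1 | 1 | 0 | 0
1 | 1 | 1 | 1 | 1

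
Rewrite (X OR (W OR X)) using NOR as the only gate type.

((X NOR ((W NOR X) NOR (W NOR X))) NOR (X NOR ((W NOR X) NOR (W NOR X))))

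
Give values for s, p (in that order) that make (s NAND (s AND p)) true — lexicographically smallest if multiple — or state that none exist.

s=0, p=0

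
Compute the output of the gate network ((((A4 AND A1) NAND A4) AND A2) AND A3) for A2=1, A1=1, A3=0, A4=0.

Substituting: ((((0 AND 1) NAND 0) AND 1) AND 0)
= 0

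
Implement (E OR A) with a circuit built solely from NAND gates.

((E NAND E) NAND (A NAND A))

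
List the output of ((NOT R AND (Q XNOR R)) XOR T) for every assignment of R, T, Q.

R | T | Q | Output
------------------
0 | 0 | 0 | 1
0 | 0 | 1 | 0
0 | 1 | 0 | 0
0 | 1 | 1 | 1
1 | 0 | 0 | 0
1 | 0 | 1 | 0
1 | 1 | 0 | 1
1 | 1 | 1 | 1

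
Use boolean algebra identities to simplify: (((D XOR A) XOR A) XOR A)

By XOR self-cancellation ((E XOR v) XOR v = E):
= (D XOR A)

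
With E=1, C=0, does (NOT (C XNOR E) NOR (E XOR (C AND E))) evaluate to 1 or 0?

Substituting: (NOT (0 XNOR 1) NOR (1 XOR (0 AND 1)))
= 0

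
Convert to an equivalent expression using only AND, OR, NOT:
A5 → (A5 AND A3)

NOT A5 OR (A5 AND A3)
(Implication elimination: A → B = NOT A OR B)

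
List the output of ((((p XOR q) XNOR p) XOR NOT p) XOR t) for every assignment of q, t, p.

q | t | p | Output
------------------
0 | 0 | 0 | 0
0 | 0 | 1 | 1
0 | 1 | 0 | 1
0 | 1 | 1 | 0
1 | 0 | 0 | 1
1 | 0 | 1 | 0
1 | 1 | 0 | 0
1 | 1 | 1 | 1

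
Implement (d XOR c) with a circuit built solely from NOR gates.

((((d NOR c) NOR (d NOR c)) NOR ((d NOR c) NOR (d NOR c))) NOR ((((d NOR d) NOR (c NOR c)) NOR ((d NOR d) NOR (c NOR c))) NOR (((d NOR d) NOR (c NOR c)) NOR ((d NOR d) NOR (c NOR c)))))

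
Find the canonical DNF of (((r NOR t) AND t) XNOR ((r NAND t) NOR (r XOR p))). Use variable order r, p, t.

(NOT r AND NOT p AND NOT t) OR (NOT r AND NOT p AND t) OR (NOT r AND p AND NOT t) OR (NOT r AND p AND t) OR (r AND NOT p AND NOT t) OR (r AND NOT p AND t) OR (r AND p AND NOT t)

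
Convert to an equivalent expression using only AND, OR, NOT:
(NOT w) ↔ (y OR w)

((NOT w) AND (y OR w)) OR (w AND NOT (y OR w))
(Biconditional = both true or both false)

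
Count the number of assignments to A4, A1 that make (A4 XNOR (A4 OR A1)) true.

Satisfying assignments: (0,0), (1,0), (1,1)
Count: 3 out of 4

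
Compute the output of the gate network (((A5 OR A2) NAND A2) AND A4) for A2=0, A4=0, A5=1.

Substituting: (((1 OR 0) NAND 0) AND 0)
= 0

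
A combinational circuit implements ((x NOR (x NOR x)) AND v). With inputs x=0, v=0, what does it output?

Substituting: ((0 NOR (0 NOR 0)) AND 0)
= 0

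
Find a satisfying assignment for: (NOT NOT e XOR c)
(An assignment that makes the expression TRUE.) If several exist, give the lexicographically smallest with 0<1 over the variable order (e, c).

e=0, c=1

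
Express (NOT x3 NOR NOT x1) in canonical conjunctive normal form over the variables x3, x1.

(x3 OR x1) AND (x3 OR NOT x1) AND (NOT x3 OR x1)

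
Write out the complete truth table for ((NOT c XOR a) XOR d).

a | c | d | Output
------------------
0 | 0 | 0 | 1
0 | 0 | 1 | 0
0 | 1 | 0 | 0
0 | 1 | 1 | 1
1 | 0 | 0 | 0
1 | 0 | 1 | 1
1 | 1 | 0 | 1
1 | 1 | 1 | 0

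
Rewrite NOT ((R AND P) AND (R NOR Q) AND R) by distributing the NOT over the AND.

NOT (R AND P) OR NOT (R NOR Q) OR NOT R
De Morgan's: NOT(AND of terms) = OR of negations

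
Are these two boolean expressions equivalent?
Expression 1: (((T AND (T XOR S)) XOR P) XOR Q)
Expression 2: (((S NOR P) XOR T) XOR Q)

No. Counterexample: with T=0, S=0, P=0, Q=0, Expression 1 = 0 but Expression 2 = 1.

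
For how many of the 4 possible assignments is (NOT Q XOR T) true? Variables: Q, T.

Satisfying assignments: (0,0), (1,1)
Count: 2 out of 4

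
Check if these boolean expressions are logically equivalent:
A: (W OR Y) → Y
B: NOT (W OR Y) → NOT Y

No, Inverse is not equivalent to original (counterexample: Y=0, W=1)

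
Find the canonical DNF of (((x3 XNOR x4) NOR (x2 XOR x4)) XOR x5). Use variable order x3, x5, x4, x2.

(NOT x3 AND NOT x5 AND x4 AND x2) OR (NOT x3 AND x5 AND NOT x4 AND NOT x2) OR (NOT x3 AND x5 AND NOT x4 AND x2) OR (NOT x3 AND x5 AND x4 AND NOT x2) OR (x3 AND NOT x5 AND NOT x4 AND NOT x2) OR (x3 AND x5 AND NOT x4 AND x2) OR (x3 AND x5 AND x4 AND NOT x2) OR (x3 AND x5 AND x4 AND x2)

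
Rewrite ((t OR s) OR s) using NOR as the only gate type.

((((t NOR s) NOR (t NOR s)) NOR s) NOR (((t NOR s) NOR (t NOR s)) NOR s))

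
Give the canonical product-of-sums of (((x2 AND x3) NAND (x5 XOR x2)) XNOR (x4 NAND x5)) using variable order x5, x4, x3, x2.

ΠM(3, 7, 12, 13, 14, 15) = (x5 OR x4 OR NOT x3 OR NOT x2) AND (x5 OR NOT x4 OR NOT x3 OR NOT x2) AND (NOT x5 OR NOT x4 OR x3 OR x2) AND (NOT x5 OR NOT x4 OR x3 OR NOT x2) AND (NOT x5 OR NOT x4 OR NOT x3 OR x2) AND (NOT x5 OR NOT x4 OR NOT x3 OR NOT x2)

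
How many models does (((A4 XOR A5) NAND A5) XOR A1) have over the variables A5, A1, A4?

Satisfying assignments: (0,0,0), (0,0,1), (1,0,1), (1,1,0)
Count: 4 out of 8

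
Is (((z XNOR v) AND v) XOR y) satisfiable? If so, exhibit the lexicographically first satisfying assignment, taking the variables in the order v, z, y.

v=0, z=0, y=1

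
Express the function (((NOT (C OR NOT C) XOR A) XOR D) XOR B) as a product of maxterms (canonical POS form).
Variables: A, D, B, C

ΠM(0, 1, 6, 7, 10, 11, 12, 13) = (A OR D OR B OR C) AND (A OR D OR B OR NOT C) AND (A OR NOT D OR NOT B OR C) AND (A OR NOT D OR NOT B OR NOT C) AND (NOT A OR D OR NOT B OR C) AND (NOT A OR D OR NOT B OR NOT C) AND (NOT A OR NOT D OR B OR C) AND (NOT A OR NOT D OR B OR NOT C)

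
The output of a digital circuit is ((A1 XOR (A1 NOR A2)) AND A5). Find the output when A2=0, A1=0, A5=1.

Substituting: ((0 XOR (0 NOR 0)) AND 1)
= 1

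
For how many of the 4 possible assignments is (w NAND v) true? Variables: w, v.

Satisfying assignments: (0,0), (0,1), (1,0)
Count: 3 out of 4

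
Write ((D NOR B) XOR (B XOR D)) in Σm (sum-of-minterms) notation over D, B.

Σm(0, 1, 2) = (NOT D AND NOT B) OR (NOT D AND B) OR (D AND NOT B)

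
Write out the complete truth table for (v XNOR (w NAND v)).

v | w | Output
--------------
0 | 0 | 0
0 | 1 | 0
1 | 0 | 1
1 | 1 | 0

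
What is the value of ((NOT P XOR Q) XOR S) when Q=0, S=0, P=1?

Substituting: ((NOT 1 XOR 0) XOR 0)
= 0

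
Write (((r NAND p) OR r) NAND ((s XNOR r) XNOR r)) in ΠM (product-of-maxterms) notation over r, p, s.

ΠM(1, 3, 5, 7) = (r OR p OR NOT s) AND (r OR NOT p OR NOT s) AND (NOT r OR p OR NOT s) AND (NOT r OR NOT p OR NOT s)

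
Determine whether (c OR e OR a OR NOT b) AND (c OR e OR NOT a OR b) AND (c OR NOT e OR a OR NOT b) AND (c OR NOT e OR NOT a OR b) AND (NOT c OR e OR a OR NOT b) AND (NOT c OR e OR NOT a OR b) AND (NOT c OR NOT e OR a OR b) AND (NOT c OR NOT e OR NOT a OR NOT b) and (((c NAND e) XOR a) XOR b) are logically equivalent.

Yes, they are equivalent — the two output columns agree on all 16 assignments:
c | e | a | b | Expression 1 | Expression 2
-------------------------------------------
0 | 0 | 0 | 0 | 1 | 1
0 | 0 | 0 | 1 | 0 | 0
0 | 0 | 1 | 0 | 0 | 0
0 | 0 | 1 | 1 | 1 | 1
0 | 1 | 0 | 0 | 1 | 1
0 | 1 | 0 | 1 | 0 | 0
0 | 1 | 1 | 0 | 0 | 0
0 | 1 | 1 | 1 | 1 | 1
1 | 0 | 0 | 0 | 1 | 1
1 | 0 | 0 | 1 | 0 | 0
1 | 0 | 1 | 0 | 0 | 0
1 | 0 | 1 | 1 | 1 | 1
1 | 1 | 0 | 0 | 0 | 0
1 | 1 | 0 | 1 | 1 | 1
1 | 1 | 1 | 0 | 1 | 1
1 | 1 | 1 | 1 | 0 | 0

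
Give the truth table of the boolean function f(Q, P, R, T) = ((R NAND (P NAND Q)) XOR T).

Q | P | R | T | Output
----------------------
0 | 0 | 0 | 0 | 1
0 | 0 | 0 | 1 | 0
0 | 0 | 1 | 0 | 0
0 | 0 | 1 | 1 | 1
0 | 1 | 0 | 0 | 1
0 | 1 | 0 | 1 | 0
0 | 1 | 1 | 0 | 0
0 | 1 | 1 | 1 | 1
1 | 0 | 0 | 0 | 1
1 | 0 | 0 | 1 | 0
1 | 0 | 1 | 0 | 0
1 | 0 | 1 | 1 | 1
1 | 1 | 0 | 0 | 1
1 | 1 | 0 | 1 | 0
1 | 1 | 1 | 0 | 1
1 | 1 | 1 | 1 | 0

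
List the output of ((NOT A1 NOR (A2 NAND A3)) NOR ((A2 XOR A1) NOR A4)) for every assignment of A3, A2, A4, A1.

A3 | A2 | A4 | A1 | Output
--------------------------
0 | 0 | 0 | 0 | 0
0 | 0 | 0 | 1 | 1
0 | 0 | 1 | 0 | 1
0 | 0 | 1 | 1 | 1
0 | 1 | 0 | 0 | 1
0 | 1 | 0 | 1 | 0
0 | 1 | 1 | 0 | 1
0 | 1 | 1 | 1 | 1
1 | 0 | 0 | 0 | 0
1 | 0 | 0 | 1 | 1
1 | 0 | 1 | 0 | 1
1 | 0 | 1 | 1 | 1
1 | 1 | 0 | 0 | 1
1 | 1 | 0 | 1 | 0
1 | 1 | 1 | 0 | 1
1 | 1 | 1 | 1 | 0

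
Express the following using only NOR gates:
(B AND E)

((B NOR B) NOR (E NOR E))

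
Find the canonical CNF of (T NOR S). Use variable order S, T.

(S OR NOT T) AND (NOT S OR T) AND (NOT S OR NOT T)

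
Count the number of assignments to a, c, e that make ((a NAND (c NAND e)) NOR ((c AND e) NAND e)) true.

No assignment satisfies the expression.
Count: 0 out of 8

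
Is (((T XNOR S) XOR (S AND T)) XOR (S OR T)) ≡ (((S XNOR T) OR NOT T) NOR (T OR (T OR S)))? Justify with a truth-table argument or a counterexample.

No. Counterexample: with S=0, T=0, Expression 1 = 1 but Expression 2 = 0.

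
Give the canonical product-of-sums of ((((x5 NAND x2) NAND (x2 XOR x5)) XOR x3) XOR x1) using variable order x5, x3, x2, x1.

ΠM(1, 2, 4, 7, 8, 11, 13, 14) = (x5 OR x3 OR x2 OR NOT x1) AND (x5 OR x3 OR NOT x2 OR x1) AND (x5 OR NOT x3 OR x2 OR x1) AND (x5 OR NOT x3 OR NOT x2 OR NOT x1) AND (NOT x5 OR x3 OR x2 OR x1) AND (NOT x5 OR x3 OR NOT x2 OR NOT x1) AND (NOT x5 OR NOT x3 OR x2 OR NOT x1) AND (NOT x5 OR NOT x3 OR NOT x2 OR x1)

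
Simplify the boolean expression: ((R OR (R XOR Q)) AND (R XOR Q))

By absorption (E AND (E OR v) = E):
= (R XOR Q)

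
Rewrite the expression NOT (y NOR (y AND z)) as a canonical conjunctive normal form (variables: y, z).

(y OR z) AND (y OR NOT z)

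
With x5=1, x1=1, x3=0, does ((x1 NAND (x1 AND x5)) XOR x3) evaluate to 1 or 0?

Substituting: ((1 NAND (1 AND 1)) XOR 0)
= 0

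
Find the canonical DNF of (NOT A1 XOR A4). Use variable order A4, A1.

(NOT A4 AND NOT A1) OR (A4 AND A1)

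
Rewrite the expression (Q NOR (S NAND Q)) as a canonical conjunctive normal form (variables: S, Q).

(S OR Q) AND (S OR NOT Q) AND (NOT S OR Q) AND (NOT S OR NOT Q)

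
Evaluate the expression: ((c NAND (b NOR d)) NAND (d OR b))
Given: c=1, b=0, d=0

Substituting: ((1 NAND (0 NOR 0)) NAND (0 OR 0))
= 1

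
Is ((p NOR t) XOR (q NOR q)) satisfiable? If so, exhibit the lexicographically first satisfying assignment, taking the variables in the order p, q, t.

p=0, q=0, t=1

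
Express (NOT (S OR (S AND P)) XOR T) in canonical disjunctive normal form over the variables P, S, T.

(NOT P AND NOT S AND NOT T) OR (NOT P AND S AND T) OR (P AND NOT S AND NOT T) OR (P AND S AND T)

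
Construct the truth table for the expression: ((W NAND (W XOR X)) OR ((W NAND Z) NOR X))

Z | W | X | Output
------------------
0 | 0 | 0 | 1
0 | 0 | 1 | 1
0 | 1 | 0 | 0
0 | 1 | 1 | 1
1 | 0 | 0 | 1
1 | 0 | 1 | 1
1 | 1 | 0 | 1
1 | 1 | 1 | 1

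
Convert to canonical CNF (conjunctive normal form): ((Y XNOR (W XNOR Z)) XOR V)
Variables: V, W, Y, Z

(V OR W OR Y OR Z) AND (V OR W OR NOT Y OR NOT Z) AND (V OR NOT W OR Y OR NOT Z) AND (V OR NOT W OR NOT Y OR Z) AND (NOT V OR W OR Y OR NOT Z) AND (NOT V OR W OR NOT Y OR Z) AND (NOT V OR NOT W OR Y OR Z) AND (NOT V OR NOT W OR NOT Y OR NOT Z)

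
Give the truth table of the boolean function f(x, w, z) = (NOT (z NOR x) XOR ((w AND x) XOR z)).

x | w | z | Output
------------------
0 | 0 | 0 | 0
0 | 0 | 1 | 0
0 | 1 | 0 | 0
0 | 1 | 1 | 0
1 | 0 | 0 | 1
1 | 0 | 1 | 0
1 | 1 | 0 | 0
1 | 1 | 1 | 1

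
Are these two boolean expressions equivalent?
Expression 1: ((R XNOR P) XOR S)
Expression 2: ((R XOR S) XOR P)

No. Counterexample: with R=0, P=0, S=0, Expression 1 = 1 but Expression 2 = 0.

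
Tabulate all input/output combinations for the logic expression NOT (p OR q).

p | q | Output
--------------
0 | 0 | 1
0 | 1 | 0
1 | 0 | 0
1 | 1 | 0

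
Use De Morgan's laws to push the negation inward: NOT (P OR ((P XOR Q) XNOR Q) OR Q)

NOT P AND NOT ((P XOR Q) XNOR Q) AND NOT Q
De Morgan's: NOT(OR of terms) = AND of negations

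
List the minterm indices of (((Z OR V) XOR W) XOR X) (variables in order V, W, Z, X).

Σm(1, 2, 4, 7, 8, 10, 13, 15) = (NOT V AND NOT W AND NOT Z AND X) OR (NOT V AND NOT W AND Z AND NOT X) OR (NOT V AND W AND NOT Z AND NOT X) OR (NOT V AND W AND Z AND X) OR (V AND NOT W AND NOT Z AND NOT X) OR (V AND NOT W AND Z AND NOT X) OR (V AND W AND NOT Z AND X) OR (V AND W AND Z AND X)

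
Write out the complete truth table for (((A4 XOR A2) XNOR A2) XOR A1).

A1 | A2 | A4 | Output
---------------------
0 | 0 | 0 | 1
0 | 0 | 1 | 0
0 | 1 | 0 | 1
0 | 1 | 1 | 0
1 | 0 | 0 | 0
1 | 0 | 1 | 1
1 | 1 | 0 | 0
1 | 1 | 1 | 1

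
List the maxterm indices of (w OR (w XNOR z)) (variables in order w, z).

ΠM(1) = (w OR NOT z)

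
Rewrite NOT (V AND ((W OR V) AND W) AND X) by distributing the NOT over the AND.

NOT V OR NOT ((W OR V) AND W) OR NOT X
De Morgan's: NOT(AND of terms) = OR of negations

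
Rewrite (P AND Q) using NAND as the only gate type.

((P NAND Q) NAND (P NAND Q))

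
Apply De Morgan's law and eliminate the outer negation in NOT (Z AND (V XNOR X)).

NOT Z OR NOT (V XNOR X)
De Morgan's: NOT(AND of terms) = OR of negations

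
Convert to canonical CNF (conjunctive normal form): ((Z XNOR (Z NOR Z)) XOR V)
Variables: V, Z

(V OR Z) AND (V OR NOT Z)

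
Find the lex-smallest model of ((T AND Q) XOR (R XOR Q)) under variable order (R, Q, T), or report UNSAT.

R=0, Q=1, T=0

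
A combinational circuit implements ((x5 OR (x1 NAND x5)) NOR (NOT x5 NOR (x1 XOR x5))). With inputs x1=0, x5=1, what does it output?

Substituting: ((1 OR (0 NAND 1)) NOR (NOT 1 NOR (0 XOR 1)))
= 0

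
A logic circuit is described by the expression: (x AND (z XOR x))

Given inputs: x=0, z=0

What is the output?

Substituting: (0 AND (0 XOR 0))
= 0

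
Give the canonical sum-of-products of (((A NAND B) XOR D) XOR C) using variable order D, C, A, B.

Σm(0, 1, 2, 7, 11, 12, 13, 14) = (NOT D AND NOT C AND NOT A AND NOT B) OR (NOT D AND NOT C AND NOT A AND B) OR (NOT D AND NOT C AND A AND NOT B) OR (NOT D AND C AND A AND B) OR (D AND NOT C AND A AND B) OR (D AND C AND NOT A AND NOT B) OR (D AND C AND NOT A AND B) OR (D AND C AND A AND NOT B)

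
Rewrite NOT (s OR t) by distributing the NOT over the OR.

NOT s AND NOT t
De Morgan's: NOT(OR of terms) = AND of negations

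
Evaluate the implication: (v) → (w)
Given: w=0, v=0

Antecedent (v) = 0; consequent (w) = 0.
0 → 0 = 1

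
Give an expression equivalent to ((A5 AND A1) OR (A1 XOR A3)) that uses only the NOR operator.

((((A5 NOR A5) NOR (A1 NOR A1)) NOR ((((A1 NOR A3) NOR (A1 NOR A3)) NOR ((A1 NOR A3) NOR (A1 NOR A3))) NOR ((((A1 NOR A1) NOR (A3 NOR A3)) NOR ((A1 NOR A1) NOR (A3 NOR A3))) NOR (((A1 NOR A1) NOR (A3 NOR A3)) NOR ((A1 NOR A1) NOR (A3 NOR A3)))))) NOR (((A5 NOR A5) NOR (A1 NOR A1)) NOR ((((A1 NOR A3) NOR (A1 NOR A3)) NOR ((A1 NOR A3) NOR (A1 NOR A3))) NOR ((((A1 NOR A1) NOR (A3 NOR A3)) NOR ((A1 NOR A1) NOR (A3 NOR A3))) NOR (((A1 NOR A1) NOR (A3 NOR A3)) NOR ((A1 NOR A1) NOR (A3 NOR A3)))))))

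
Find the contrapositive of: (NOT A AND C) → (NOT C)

Contrapositive: C → NOT (NOT A AND C)
Note: A statement and its contrapositive are logically equivalent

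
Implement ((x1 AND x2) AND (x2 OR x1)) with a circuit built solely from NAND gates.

((((x1 NAND x2) NAND (x1 NAND x2)) NAND ((x2 NAND x2) NAND (x1 NAND x1))) NAND (((x1 NAND x2) NAND (x1 NAND x2)) NAND ((x2 NAND x2) NAND (x1 NAND x1))))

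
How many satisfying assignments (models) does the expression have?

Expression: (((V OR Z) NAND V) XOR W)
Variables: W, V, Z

Satisfying assignments: (0,0,0), (0,0,1), (1,1,0), (1,1,1)
Count: 4 out of 8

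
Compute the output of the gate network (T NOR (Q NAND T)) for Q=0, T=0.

Substituting: (0 NOR (0 NAND 0))
= 0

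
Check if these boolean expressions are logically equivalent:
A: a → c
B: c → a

No, Converse is not equivalent to original (counterexample: a=0, c=1)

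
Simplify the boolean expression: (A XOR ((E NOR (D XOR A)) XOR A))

By XOR self-cancellation ((E XOR v) XOR v = E):
= (E NOR (D XOR A))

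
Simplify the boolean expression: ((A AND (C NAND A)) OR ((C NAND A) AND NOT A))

By distribution ((E AND v) OR (E AND NOT v) = E):
= (C NAND A)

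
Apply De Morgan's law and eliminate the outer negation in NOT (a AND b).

NOT a OR NOT b
De Morgan's: NOT(AND of terms) = OR of negations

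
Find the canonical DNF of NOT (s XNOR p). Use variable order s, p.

(NOT s AND p) OR (s AND NOT p)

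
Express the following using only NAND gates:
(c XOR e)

((c NAND (c NAND e)) NAND (e NAND (c NAND e)))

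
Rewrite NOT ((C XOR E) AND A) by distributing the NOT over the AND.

NOT (C XOR E) OR NOT A
De Morgan's: NOT(AND of terms) = OR of negations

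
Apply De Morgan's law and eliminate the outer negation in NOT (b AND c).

NOT b OR NOT c
De Morgan's: NOT(AND of terms) = OR of negations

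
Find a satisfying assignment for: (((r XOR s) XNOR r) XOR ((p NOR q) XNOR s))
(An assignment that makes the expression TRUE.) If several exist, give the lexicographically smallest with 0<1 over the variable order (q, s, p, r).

q=0, s=0, p=0, r=0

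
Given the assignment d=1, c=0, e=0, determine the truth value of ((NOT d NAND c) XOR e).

Substituting: ((NOT 1 NAND 0) XOR 0)
= 1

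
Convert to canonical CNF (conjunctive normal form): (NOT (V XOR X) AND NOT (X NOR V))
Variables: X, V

(X OR V) AND (X OR NOT V) AND (NOT X OR V)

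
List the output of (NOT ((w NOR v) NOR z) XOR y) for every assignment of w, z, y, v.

w | z | y | v | Output
----------------------
0 | 0 | 0 | 0 | 1
0 | 0 | 0 | 1 | 0
0 | 0 | 1 | 0 | 0
0 | 0 | 1 | 1 | 1
0 | 1 | 0 | 0 | 1
0 | 1 | 0 | 1 | 1
0 | 1 | 1 | 0 | 0
0 | 1 | 1 | 1 | 0
1 | 0 | 0 | 0 | 0
1 | 0 | 0 | 1 | 0
1 | 0 | 1 | 0 | 1
1 | 0 | 1 | 1 | 1
1 | 1 | 0 | 0 | 1
1 | 1 | 0 | 1 | 1
1 | 1 | 1 | 0 | 0
1 | 1 | 1 | 1 | 0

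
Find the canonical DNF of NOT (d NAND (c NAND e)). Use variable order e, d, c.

(NOT e AND d AND NOT c) OR (NOT e AND d AND c) OR (e AND d AND NOT c)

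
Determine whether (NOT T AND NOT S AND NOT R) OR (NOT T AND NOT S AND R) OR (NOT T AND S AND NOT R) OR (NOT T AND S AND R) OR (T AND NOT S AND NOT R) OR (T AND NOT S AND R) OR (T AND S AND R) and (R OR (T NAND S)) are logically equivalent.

Yes, they are equivalent — the two output columns agree on all 8 assignments:
T | S | R | Expression 1 | Expression 2
---------------------------------------
0 | 0 | 0 | 1 | 1
0 | 0 | 1 | 1 | 1
0 | 1 | 0 | 1 | 1
0 | 1 | 1 | 1 | 1
1 | 0 | 0 | 1 | 1
1 | 0 | 1 | 1 | 1
1 | 1 | 0 | 0 | 0
1 | 1 | 1 | 1 | 1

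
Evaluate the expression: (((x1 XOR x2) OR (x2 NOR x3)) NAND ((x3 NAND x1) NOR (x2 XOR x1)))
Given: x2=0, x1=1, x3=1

Substituting: (((1 XOR 0) OR (0 NOR 1)) NAND ((1 NAND 1) NOR (0 XOR 1)))
= 1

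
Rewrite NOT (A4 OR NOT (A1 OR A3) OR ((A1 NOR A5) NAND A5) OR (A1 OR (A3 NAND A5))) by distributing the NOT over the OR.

NOT A4 AND (A1 OR A3) AND NOT ((A1 NOR A5) NAND A5) AND NOT (A1 OR (A3 NAND A5))
De Morgan's: NOT(OR of terms) = AND of negations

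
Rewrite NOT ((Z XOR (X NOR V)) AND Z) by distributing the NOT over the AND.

NOT (Z XOR (X NOR V)) OR NOT Z
De Morgan's: NOT(AND of terms) = OR of negations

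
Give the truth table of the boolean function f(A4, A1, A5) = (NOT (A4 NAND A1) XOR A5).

A4 | A1 | A5 | Output
---------------------
0 | 0 | 0 | 0
0 | 0 | 1 | 1
0 | 1 | 0 | 0
0 | 1 | 1 | 1
1 | 0 | 0 | 0
1 | 0 | 1 | 1
1 | 1 | 0 | 1
1 | 1 | 1 | 0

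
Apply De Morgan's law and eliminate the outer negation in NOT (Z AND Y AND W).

NOT Z OR NOT Y OR NOT W
De Morgan's: NOT(AND of terms) = OR of negations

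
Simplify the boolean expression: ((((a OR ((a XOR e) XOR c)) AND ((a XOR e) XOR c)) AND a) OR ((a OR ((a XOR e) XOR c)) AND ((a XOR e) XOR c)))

By absorption (E OR (E AND v) = E) then absorption (E AND (E OR v) = E):
= ((a XOR e) XOR c)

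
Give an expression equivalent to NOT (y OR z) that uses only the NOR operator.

(((y NOR z) NOR (y NOR z)) NOR ((y NOR z) NOR (y NOR z)))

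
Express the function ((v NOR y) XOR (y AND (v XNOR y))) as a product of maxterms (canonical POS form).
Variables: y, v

ΠM(1, 2) = (y OR NOT v) AND (NOT y OR v)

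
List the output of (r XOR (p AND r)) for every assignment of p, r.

p | r | Output
--------------
0 | 0 | 0
0 | 1 | 1
1 | 0 | 0
1 | 1 | 0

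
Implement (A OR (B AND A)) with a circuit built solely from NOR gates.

((A NOR ((B NOR B) NOR (A NOR A))) NOR (A NOR ((B NOR B) NOR (A NOR A))))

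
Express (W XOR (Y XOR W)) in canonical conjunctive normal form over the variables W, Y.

(W OR Y) AND (NOT W OR Y)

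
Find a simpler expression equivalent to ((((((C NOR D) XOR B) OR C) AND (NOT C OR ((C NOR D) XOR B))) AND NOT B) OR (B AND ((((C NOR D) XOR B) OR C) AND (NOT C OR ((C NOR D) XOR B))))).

By distribution ((E AND v) OR (E AND NOT v) = E) then distribution ((E OR v) AND (E OR NOT v) = E):
= ((C NOR D) XOR B)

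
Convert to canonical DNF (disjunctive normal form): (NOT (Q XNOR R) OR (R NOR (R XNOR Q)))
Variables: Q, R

(NOT Q AND R) OR (Q AND NOT R)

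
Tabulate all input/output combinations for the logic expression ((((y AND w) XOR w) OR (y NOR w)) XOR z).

w | z | y | Output
------------------
0 | 0 | 0 | 1
0 | 0 | 1 | 0
0 | 1 | 0 | 0
0 | 1 | 1 | 1
1 | 0 | 0 | 1
1 | 0 | 1 | 0
1 | 1 | 0 | 0
1 | 1 | 1 | 1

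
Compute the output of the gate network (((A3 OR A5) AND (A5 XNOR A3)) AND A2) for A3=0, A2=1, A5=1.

Substituting: (((0 OR 1) AND (1 XNOR 0)) AND 1)
= 0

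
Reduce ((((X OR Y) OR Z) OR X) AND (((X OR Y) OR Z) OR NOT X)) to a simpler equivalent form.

By distribution ((E OR v) AND (E OR NOT v) = E):
= ((X OR Y) OR Z)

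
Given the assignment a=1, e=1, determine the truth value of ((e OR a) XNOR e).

Substituting: ((1 OR 1) XNOR 1)
= 1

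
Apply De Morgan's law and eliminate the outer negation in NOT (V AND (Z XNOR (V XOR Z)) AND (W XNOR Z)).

NOT V OR NOT (Z XNOR (V XOR Z)) OR NOT (W XNOR Z)
De Morgan's: NOT(AND of terms) = OR of negations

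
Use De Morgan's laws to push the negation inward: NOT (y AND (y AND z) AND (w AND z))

NOT y OR NOT (y AND z) OR NOT (w AND z)
De Morgan's: NOT(AND of terms) = OR of negations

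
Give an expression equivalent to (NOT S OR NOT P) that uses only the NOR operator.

(((S NOR S) NOR (P NOR P)) NOR ((S NOR S) NOR (P NOR P)))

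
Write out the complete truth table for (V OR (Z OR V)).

V | Z | Output
--------------
0 | 0 | 0
0 | 1 | 1
1 | 0 | 1
1 | 1 | 1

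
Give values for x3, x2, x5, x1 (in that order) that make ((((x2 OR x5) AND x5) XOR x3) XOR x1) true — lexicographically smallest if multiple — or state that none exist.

x3=0, x2=0, x5=0, x1=1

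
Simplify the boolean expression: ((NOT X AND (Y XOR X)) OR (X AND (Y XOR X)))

By distribution ((E AND v) OR (E AND NOT v) = E):
= (Y XOR X)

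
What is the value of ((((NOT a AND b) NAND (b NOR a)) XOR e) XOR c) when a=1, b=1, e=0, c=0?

Substituting: ((((NOT 1 AND 1) NAND (1 NOR 1)) XOR 0) XOR 0)
= 1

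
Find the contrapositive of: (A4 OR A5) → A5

Contrapositive: NOT A5 → NOT (A4 OR A5)
Note: A statement and its contrapositive are logically equivalent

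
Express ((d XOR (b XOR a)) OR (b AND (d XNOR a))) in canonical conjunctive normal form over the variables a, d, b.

(a OR d OR b) AND (a OR NOT d OR NOT b) AND (NOT a OR d OR NOT b) AND (NOT a OR NOT d OR b)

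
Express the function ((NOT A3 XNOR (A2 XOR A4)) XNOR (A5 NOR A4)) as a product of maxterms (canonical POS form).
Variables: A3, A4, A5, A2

ΠM(0, 3, 4, 6, 9, 10, 13, 15) = (A3 OR A4 OR A5 OR A2) AND (A3 OR A4 OR NOT A5 OR NOT A2) AND (A3 OR NOT A4 OR A5 OR A2) AND (A3 OR NOT A4 OR NOT A5 OR A2) AND (NOT A3 OR A4 OR A5 OR NOT A2) AND (NOT A3 OR A4 OR NOT A5 OR A2) AND (NOT A3 OR NOT A4 OR A5 OR NOT A2) AND (NOT A3 OR NOT A4 OR NOT A5 OR NOT A2)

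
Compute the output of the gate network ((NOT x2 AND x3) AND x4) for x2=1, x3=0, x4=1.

Substituting: ((NOT 1 AND 0) AND 1)
= 0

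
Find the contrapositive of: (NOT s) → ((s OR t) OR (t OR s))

Contrapositive: NOT ((s OR t) OR (t OR s)) → s
Note: A statement and its contrapositive are logically equivalent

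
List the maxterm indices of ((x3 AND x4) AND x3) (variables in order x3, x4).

ΠM(0, 1, 2) = (x3 OR x4) AND (x3 OR NOT x4) AND (NOT x3 OR x4)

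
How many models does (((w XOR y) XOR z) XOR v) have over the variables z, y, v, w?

Satisfying assignments: (0,0,0,1), (0,0,1,0), (0,1,0,0), (0,1,1,1), (1,0,0,0), (1,0,1,1), (1,1,0,1), (1,1,1,0)
Count: 8 out of 16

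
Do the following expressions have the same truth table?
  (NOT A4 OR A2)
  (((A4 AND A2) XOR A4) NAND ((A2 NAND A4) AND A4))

Yes, they are equivalent — the two output columns agree on all 4 assignments:
A4 | A2 | Expression 1 | Expression 2
-------------------------------------
0 | 0 | 1 | 1
0 | 1 | 1 | 1
1 | 0 | 0 | 0
1 | 1 | 1 | 1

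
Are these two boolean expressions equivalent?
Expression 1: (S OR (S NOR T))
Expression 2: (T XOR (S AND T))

No. Counterexample: with T=0, S=0, Expression 1 = 1 but Expression 2 = 0.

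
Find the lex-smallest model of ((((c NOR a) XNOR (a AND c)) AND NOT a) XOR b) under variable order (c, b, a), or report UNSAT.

c=0, b=1, a=0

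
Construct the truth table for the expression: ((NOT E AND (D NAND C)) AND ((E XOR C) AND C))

C | D | E | Output
------------------
0 | 0 | 0 | 0
0 | 0 | 1 | 0
0 | 1 | 0 | 0
0 | 1 | 1 | 0
1 | 0 | 0 | 1
1 | 0 | 1 | 0
1 | 1 | 0 | 0
1 | 1 | 1 | 0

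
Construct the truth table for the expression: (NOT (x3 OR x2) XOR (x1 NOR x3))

x3 | x1 | x2 | Output
---------------------
0 | 0 | 0 | 0
0 | 0 | 1 | 1
0 | 1 | 0 | 1
0 | 1 | 1 | 0
1 | 0 | 0 | 0
1 | 0 | 1 | 0
1 | 1 | 0 | 0
1 | 1 | 1 | 0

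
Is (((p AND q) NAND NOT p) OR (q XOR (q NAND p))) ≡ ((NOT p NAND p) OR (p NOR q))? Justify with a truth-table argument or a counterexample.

Yes, they are equivalent — the two output columns agree on all 4 assignments:
q | p | Expression 1 | Expression 2
-----------------------------------
0 | 0 | 1 | 1
0 | 1 | 1 | 1
1 | 0 | 1 | 1
1 | 1 | 1 | 1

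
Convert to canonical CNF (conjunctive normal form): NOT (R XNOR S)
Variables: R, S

(R OR S) AND (NOT R OR NOT S)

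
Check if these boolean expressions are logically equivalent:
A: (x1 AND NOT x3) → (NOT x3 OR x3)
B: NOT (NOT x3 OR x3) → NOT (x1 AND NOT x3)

Yes, Contrapositive is always equivalent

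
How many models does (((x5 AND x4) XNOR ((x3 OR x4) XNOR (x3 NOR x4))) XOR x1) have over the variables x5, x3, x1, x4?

Satisfying assignments: (0,0,0,0), (0,0,0,1), (0,1,0,0), (0,1,0,1), (1,0,0,0), (1,0,1,1), (1,1,0,0), (1,1,1,1)
Count: 8 out of 16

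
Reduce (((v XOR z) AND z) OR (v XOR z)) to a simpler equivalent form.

By absorption (E OR (E AND v) = E):
= (v XOR z)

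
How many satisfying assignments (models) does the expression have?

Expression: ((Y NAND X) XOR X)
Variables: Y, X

Satisfying assignments: (0,0), (1,0), (1,1)
Count: 3 out of 4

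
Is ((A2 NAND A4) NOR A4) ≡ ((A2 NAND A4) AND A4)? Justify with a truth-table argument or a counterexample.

No. Counterexample: with A2=0, A4=1, Expression 1 = 0 but Expression 2 = 1.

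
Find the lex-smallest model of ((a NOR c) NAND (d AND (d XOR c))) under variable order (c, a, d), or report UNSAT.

c=0, a=0, d=0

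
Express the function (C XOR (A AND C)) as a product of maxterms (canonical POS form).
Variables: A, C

ΠM(0, 2, 3) = (A OR C) AND (NOT A OR C) AND (NOT A OR NOT C)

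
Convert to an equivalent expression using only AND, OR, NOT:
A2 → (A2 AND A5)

NOT A2 OR (A2 AND A5)
(Implication elimination: A → B = NOT A OR B)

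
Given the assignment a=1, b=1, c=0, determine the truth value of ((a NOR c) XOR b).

Substituting: ((1 NOR 0) XOR 1)
= 1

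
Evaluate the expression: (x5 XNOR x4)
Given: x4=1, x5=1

Substituting: (1 XNOR 1)
= 1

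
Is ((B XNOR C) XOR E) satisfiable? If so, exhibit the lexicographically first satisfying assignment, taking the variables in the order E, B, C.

E=0, B=0, C=0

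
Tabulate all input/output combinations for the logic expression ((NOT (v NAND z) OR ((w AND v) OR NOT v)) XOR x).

x | v | z | w | Output
----------------------
0 | 0 | 0 | 0 | 1
0 | 0 | 0 | 1 | 1
0 | 0 | 1 | 0 | 1
0 | 0 | 1 | 1 | 1
0 | 1 | 0 | 0 | 0
0 | 1 | 0 | 1 | 1
0 | 1 | 1 | 0 | 1
0 | 1 | 1 | 1 | 1
1 | 0 | 0 | 0 | 0
1 | 0 | 0 | 1 | 0
1 | 0 | 1 | 0 | 0
1 | 0 | 1 | 1 | 0
1 | 1 | 0 | 0 | 1
1 | 1 | 0 | 1 | 0
1 | 1 | 1 | 0 | 0
1 | 1 | 1 | 1 | 0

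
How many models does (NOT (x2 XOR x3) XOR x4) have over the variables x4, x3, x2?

Satisfying assignments: (0,0,0), (0,1,1), (1,0,1), (1,1,0)
Count: 4 out of 8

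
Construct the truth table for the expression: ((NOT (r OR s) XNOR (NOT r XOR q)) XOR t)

q | r | s | t | Output
----------------------
0 | 0 | 0 | 0 | 1
0 | 0 | 0 | 1 | 0
0 | 0 | 1 | 0 | 0
0 | 0 | 1 | 1 | 1
0 | 1 | 0 | 0 | 1
0 | 1 | 0 | 1 | 0
0 | 1 | 1 | 0 | 1
0 | 1 | 1 | 1 | 0
1 | 0 | 0 | 0 | 0
1 | 0 | 0 | 1 | 1
1 | 0 | 1 | 0 | 1
1 | 0 | 1 | 1 | 0
1 | 1 | 0 | 0 | 0
1 | 1 | 0 | 1 | 1
1 | 1 | 1 | 0 | 0
1 | 1 | 1 | 1 | 1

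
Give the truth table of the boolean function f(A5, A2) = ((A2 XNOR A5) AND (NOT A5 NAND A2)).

A5 | A2 | Output
----------------
0 | 0 | 1
0 | 1 | 0
1 | 0 | 0
1 | 1 | 1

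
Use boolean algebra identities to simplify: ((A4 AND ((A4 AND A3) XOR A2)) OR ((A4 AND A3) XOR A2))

By absorption (E OR (E AND v) = E):
= ((A4 AND A3) XOR A2)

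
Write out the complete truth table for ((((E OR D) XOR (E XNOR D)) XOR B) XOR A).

D | E | B | A | Output
----------------------
0 | 0 | 0 | 0 | 1
0 | 0 | 0 | 1 | 0
0 | 0 | 1 | 0 | 0
0 | 0 | 1 | 1 | 1
0 | 1 | 0 | 0 | 1
0 | 1 | 0 | 1 | 0
0 | 1 | 1 | 0 | 0
0 | 1 | 1 | 1 | 1
1 | 0 | 0 | 0 | 1
1 | 0 | 0 | 1 | 0
1 | 0 | 1 | 0 | 0
1 | 0 | 1 | 1 | 1
1 | 1 | 0 | 0 | 0
1 | 1 | 0 | 1 | 1
1 | 1 | 1 | 0 | 1
1 | 1 | 1 | 1 | 0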